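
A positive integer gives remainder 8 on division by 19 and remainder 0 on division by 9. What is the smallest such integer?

Since 9·17 ≡ 1 (mod 19), take x = 0 + 9·((8−0)·17 mod 19) = 0 + 9·3 = 27.
Check: 27 mod 19 = 8, 27 mod 9 = 0.

27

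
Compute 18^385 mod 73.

By repeated squaring mod 73: 18^1≡18, 18^2≡32, 18^4≡2, 18^8≡4, 18^16≡16, 18^32≡37, 18^64≡55, 18^128≡32, 18^256≡2.
Since 385 = 1 + 128 + 256 in binary, 18^385 ≡ 18·32·2 ≡ 57 (mod 73).

57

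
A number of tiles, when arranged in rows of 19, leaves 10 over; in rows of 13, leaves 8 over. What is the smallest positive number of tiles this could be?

86

Since 13·3 ≡ 1 (mod 19), take x = 8 + 13·((10−8)·3 mod 19) = 8 + 13·6 = 86.
Check: 86 mod 19 = 10, 86 mod 13 = 8.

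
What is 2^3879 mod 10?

8

The units digit of 2^n cycles with period 4: 2, 4, 8, 6, …
3879 mod 4 = 3, so the last digit matches 2^3 = 8.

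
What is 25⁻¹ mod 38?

25·35 = 875 = 23·38 + 1, so 25⁻¹ ≡ 35 (mod 38).

35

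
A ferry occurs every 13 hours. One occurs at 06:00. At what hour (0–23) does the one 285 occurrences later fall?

15

285·13 = 3705.
3705 mod 24 = 9 (since 154·24 = 3696).
(6 + 9) mod 24 = 15.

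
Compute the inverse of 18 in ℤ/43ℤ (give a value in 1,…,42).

12

18·12 = 216 = 5·43 + 1, so 18⁻¹ ≡ 12 (mod 43).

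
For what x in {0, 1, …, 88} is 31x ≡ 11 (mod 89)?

75

31⁻¹ ≡ 23 (mod 89) because 31·23 = 713 = 8·89 + 1.
So x ≡ 23·11 = 253 ≡ 75 (mod 89).
Check: 31·75 = 2325 = 26·89 + 11.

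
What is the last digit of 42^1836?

6

The units digit of 42^n cycles with period 4: 2, 4, 8, 6, …
1836 leaves remainder 0 on division by 4, so 42^1836 ends in 6.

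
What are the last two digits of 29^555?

Square-and-reduce mod 100: 29^1≡29, 29^2≡41, 29^4≡81, 29^8≡61, 29^16≡21, 29^32≡41, 29^64≡81, 29^128≡61, 29^256≡21, 29^512≡41.
Since 555 = 1 + 2 + 8 + 32 + 512 in binary, 29^555 ≡ 29·41·61·41·41 ≡ 49 (mod 100).

49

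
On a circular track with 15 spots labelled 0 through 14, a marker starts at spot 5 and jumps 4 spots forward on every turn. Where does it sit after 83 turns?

7

83·4 = 332.
332 mod 15 = 2 (since 22·15 = 330).
(5 + 2) mod 15 = 7.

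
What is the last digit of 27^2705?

7

Last digits of 7^n: 7, 9, 3, 1 (period 4).
2705 leaves remainder 1 on division by 4, so 27^2705 ends in 7.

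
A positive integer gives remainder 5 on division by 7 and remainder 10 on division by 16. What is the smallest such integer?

26

x ≡ 5 (mod 7) gives x ∈ {5, 12, 19, 26}.
The first of these with x mod 16 = 10 is 26.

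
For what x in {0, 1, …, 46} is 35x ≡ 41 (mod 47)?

The inverse of 35 mod 47 is 43 (since 35·43 = 1505 ≡ 1).
Multiplying both sides by 43: x ≡ 43·41 = 1763 ≡ 24 (mod 47).
Check: 35·24 = 840 = 17·47 + 41.

24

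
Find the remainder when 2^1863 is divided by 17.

Square-and-reduce mod 17: 2^1≡2, 2^2≡4, 2^4≡16, 2^8≡1, 2^16≡1, 2^32≡1, 2^64≡1, 2^128≡1, 2^256≡1, 2^512≡1, 2^1024≡1.
1863 = 1 + 2 + 4 + 64 + 256 + 512 + 1024, so 2^1863 ≡ 2·4·16·1·1·1·1 ≡ 9 (mod 17).

9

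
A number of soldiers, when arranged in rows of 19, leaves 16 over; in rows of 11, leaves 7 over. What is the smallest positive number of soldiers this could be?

x ≡ 7 (mod 11) gives x ∈ {7, 18, 29, 40, 51, 62, 73}.
The first of these with x mod 19 = 16 is 73.

73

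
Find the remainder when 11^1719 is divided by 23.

Successive squares of 11 mod 23: 11^1≡11, 11^2≡6, 11^4≡13, 11^8≡8, 11^16≡18, 11^32≡2, 11^64≡4, 11^128≡16, 11^256≡3, 11^512≡9, 11^1024≡12.
Since 1719 = 1 + 2 + 4 + 16 + 32 + 128 + 512 + 1024 in binary, 11^1719 ≡ 11·6·13·18·2·16·9·12 ≡ 20 (mod 23).

20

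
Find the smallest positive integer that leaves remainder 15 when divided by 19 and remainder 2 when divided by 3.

x ≡ 2 (mod 3) gives x ∈ {2, 5, 8, 11, 14, 17, 20, 23, …}.
The first of these with x mod 19 = 15 is 53.

53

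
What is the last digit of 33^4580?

1

The units digit of 33^n cycles with period 4: 3, 9, 7, 1, …
4580 mod 4 = 0, so the last digit matches 3^4 = 1.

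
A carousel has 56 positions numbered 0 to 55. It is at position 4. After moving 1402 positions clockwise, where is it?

Dividing 1402 by 56 gives quotient 25 and remainder 2.
(4 + 2) mod 56 = 6.

6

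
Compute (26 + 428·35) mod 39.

428·35 = 14980.
14980 − 384·39 = 4, so 14980 ≡ 4 (mod 39).
(26 + 4) mod 39 = 30.

30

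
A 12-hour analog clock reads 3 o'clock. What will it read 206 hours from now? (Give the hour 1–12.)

5

Dividing 206 by 12 gives quotient 17 and remainder 2.
3 + 2 → 5 on a 12-hour dial.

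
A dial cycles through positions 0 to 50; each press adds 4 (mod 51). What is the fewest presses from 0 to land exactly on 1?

51 = 12·4 + 3
4 = 1·3 + 1
3 = 3·1 + 0
Back-substituting gives 4·13 ≡ 1 (mod 51).

13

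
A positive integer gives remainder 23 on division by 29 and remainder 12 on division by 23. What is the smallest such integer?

x ≡ 12 (mod 23) gives x ∈ {12, 35, 58, 81}.
The first of these with x mod 29 = 23 is 81.

81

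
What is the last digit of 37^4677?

7

Powers of 7 mod 10 repeat with period 4: 7, 9, 3, 1.
4677 mod 4 = 1, so the last digit matches 7^1 = 7.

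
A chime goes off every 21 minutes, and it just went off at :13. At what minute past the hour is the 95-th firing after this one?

95·21 = 1995.
1995 = 33·60 + 15, so 1995 mod 60 = 15.
(13 + 15) mod 60 = 28.

28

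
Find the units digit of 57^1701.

Last digits of 7^n: 7, 9, 3, 1 (period 4).
1701 leaves remainder 1 on division by 4, so 57^1701 ends in 7.

7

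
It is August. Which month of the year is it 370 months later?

Dividing 370 by 12 gives quotient 30 and remainder 10.
August + 10 months → June.

June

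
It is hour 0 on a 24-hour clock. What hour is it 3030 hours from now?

Dividing 3030 by 24 gives quotient 126 and remainder 6.
(0 + 6) mod 24 = 6.

6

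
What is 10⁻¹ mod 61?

55

10·55 = 550 = 9·61 + 1, so 10⁻¹ ≡ 55 (mod 61).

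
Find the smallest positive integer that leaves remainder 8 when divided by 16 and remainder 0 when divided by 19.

152

Since 19·11 ≡ 1 (mod 16), take x = 0 + 19·((8−0)·11 mod 16) = 0 + 19·8 = 152.
Check: 152 mod 16 = 8, 152 mod 19 = 0.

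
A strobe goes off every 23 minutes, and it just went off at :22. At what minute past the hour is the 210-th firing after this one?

52

210·23 = 4830.
4830 − 80·60 = 30, so 4830 ≡ 30 (mod 60).
(22 + 30) mod 60 = 52.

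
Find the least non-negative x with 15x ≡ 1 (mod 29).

15⁻¹ ≡ 2 (mod 29) because 15·2 = 30 = 1·29 + 1.
So x ≡ 2·1 = 2 ≡ 2 (mod 29).
Check: 15·2 = 30 = 1·29 + 1.

2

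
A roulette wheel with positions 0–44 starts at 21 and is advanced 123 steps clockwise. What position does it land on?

123 mod 45 = 33 (since 2·45 = 90).
(21 + 33) mod 45 = 9.

9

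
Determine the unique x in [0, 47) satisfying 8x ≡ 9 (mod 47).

7

The inverse of 8 mod 47 is 6 (since 8·6 = 48 ≡ 1).
Multiplying both sides by 6: x ≡ 6·9 = 54 ≡ 7 (mod 47).
Check: 8·7 = 56 = 1·47 + 9.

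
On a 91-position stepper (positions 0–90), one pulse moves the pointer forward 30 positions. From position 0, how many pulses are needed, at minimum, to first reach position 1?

91 = 3·30 + 1
30 = 30·1 + 0
Back-substituting gives 30·88 ≡ 1 (mod 91).

88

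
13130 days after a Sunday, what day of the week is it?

13130 = 1875·7 + 5, so 13130 mod 7 = 5.
Sunday + 5 days → Friday.

Friday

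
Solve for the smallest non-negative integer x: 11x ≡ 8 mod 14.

2

11⁻¹ ≡ 9 (mod 14) because 11·9 = 99 = 7·14 + 1.
So x ≡ 9·8 = 72 ≡ 2 (mod 14).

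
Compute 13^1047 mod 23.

Square-and-reduce mod 23: 13^1≡13, 13^2≡8, 13^4≡18, 13^8≡2, 13^16≡4, 13^32≡16, 13^64≡3, 13^128≡9, 13^256≡12, 13^512≡6, 13^1024≡13.
1047 = 1 + 2 + 4 + 16 + 1024, so 13^1047 ≡ 13·8·18·4·13 ≡ 8 (mod 23).

8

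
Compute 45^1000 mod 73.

Square-and-reduce mod 73: 45^1≡45, 45^2≡54, 45^4≡69, 45^8≡16, 45^16≡37, 45^32≡55, 45^64≡32, 45^128≡2, 45^256≡4, 45^512≡16.
Since 1000 = 8 + 32 + 64 + 128 + 256 + 512 in binary, 45^1000 ≡ 16·55·32·2·4·16 ≡ 32 (mod 73).

32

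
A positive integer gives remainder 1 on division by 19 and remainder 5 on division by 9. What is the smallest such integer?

77

x ≡ 5 (mod 9) gives x ∈ {5, 14, 23, 32, 41, 50, 59, 68, …}.
The first of these with x mod 19 = 1 is 77.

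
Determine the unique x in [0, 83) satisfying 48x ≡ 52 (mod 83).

The inverse of 48 mod 83 is 64 (since 48·64 = 3072 ≡ 1).
So x ≡ 64·52 = 3328 ≡ 8 (mod 83).
Check: 48·8 = 384 = 4·83 + 52.

8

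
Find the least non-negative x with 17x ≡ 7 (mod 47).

The inverse of 17 mod 47 is 36 (since 17·36 = 612 ≡ 1).
Multiplying both sides by 36: x ≡ 36·7 = 252 ≡ 17 (mod 47).
Check: 17·17 = 289 = 6·47 + 7.

17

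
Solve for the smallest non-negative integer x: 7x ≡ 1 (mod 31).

9

7⁻¹ ≡ 9 (mod 31) because 7·9 = 63 = 2·31 + 1.
So x ≡ 9·1 = 9 ≡ 9 (mod 31).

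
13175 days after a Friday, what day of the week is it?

13175 − 1882·7 = 1, so 13175 ≡ 1 (mod 7).
Friday + 1 day → Saturday.

Saturday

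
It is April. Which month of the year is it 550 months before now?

550 mod 12 = 10 (since 45·12 = 540).
April − 10 months → June.

June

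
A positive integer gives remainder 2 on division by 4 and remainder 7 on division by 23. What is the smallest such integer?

30

x ≡ 2 (mod 4) gives x ∈ {2, 6, 10, 14, 18, 22, 26, 30}.
The first of these with x mod 23 = 7 is 30.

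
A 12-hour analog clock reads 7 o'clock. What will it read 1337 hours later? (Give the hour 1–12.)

1337 = 111·12 + 5, so 1337 mod 12 = 5.
7 + 5 → 12 on a 12-hour dial.

12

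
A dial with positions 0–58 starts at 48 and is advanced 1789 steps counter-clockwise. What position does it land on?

29

1789 − 30·59 = 19, so 1789 ≡ 19 (mod 59).
(48 − 19) mod 59 = 29.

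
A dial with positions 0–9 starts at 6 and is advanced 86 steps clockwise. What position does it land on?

86 − 8·10 = 6, so 86 ≡ 6 (mod 10).
(6 + 6) mod 10 = 2.

2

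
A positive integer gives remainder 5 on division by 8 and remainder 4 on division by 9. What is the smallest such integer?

x ≡ 5 (mod 8) gives x ∈ {5, 13}.
The first of these with x mod 9 = 4 is 13.

13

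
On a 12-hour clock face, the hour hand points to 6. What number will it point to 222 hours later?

12

222 = 18·12 + 6, so 222 mod 12 = 6.
6 + 6 → 12 on a 12-hour dial.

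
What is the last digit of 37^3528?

Powers of 7 mod 10 repeat with period 4: 7, 9, 3, 1.
3528 mod 4 = 0, so the last digit matches 7^4 = 1.

1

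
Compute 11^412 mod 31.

18

Square-and-reduce mod 31: 11^1≡11, 11^2≡28, 11^4≡9, 11^8≡19, 11^16≡20, 11^32≡28, 11^64≡9, 11^128≡19, 11^256≡20.
412 = 4 + 8 + 16 + 128 + 256, so 11^412 ≡ 9·19·20·19·20 ≡ 18 (mod 31).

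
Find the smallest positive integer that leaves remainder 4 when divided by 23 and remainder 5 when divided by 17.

x ≡ 5 (mod 17) gives x ∈ {5, 22, 39, 56, 73}.
The first of these with x mod 23 = 4 is 73.

73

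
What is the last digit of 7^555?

The units digit of 7^n cycles with period 4: 7, 9, 3, 1, …
555 mod 4 = 3, so the last digit matches 7^3 = 3.

3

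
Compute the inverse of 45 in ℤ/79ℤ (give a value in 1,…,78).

45·72 = 3240 = 41·79 + 1, so 45⁻¹ ≡ 72 (mod 79).

72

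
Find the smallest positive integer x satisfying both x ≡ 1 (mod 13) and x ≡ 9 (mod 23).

x ≡ 1 (mod 13) gives x ∈ {1, 14, 27, 40, 53, 66, 79, 92, …}.
The first of these with x mod 23 = 9 is 170.

170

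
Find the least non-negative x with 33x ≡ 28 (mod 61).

The inverse of 33 mod 61 is 37 (since 33·37 = 1221 ≡ 1).
Multiplying both sides by 37: x ≡ 37·28 = 1036 ≡ 60 (mod 61).
Check: 33·60 = 1980 = 32·61 + 28.

60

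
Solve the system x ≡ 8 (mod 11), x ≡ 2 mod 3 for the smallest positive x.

8

x ≡ 2 (mod 3) gives x ∈ {2, 5, 8}.
The first of these with x mod 11 = 8 is 8.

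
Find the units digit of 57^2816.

1

Powers of 7 mod 10 repeat with period 4: 7, 9, 3, 1.
2816 mod 4 = 0, so the last digit matches 7^4 = 1.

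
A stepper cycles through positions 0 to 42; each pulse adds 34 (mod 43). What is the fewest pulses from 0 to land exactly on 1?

19

43 = 1·34 + 9
34 = 3·9 + 7
9 = 1·7 + 2
7 = 3·2 + 1
2 = 2·1 + 0
Back-substituting gives 34·19 ≡ 1 (mod 43).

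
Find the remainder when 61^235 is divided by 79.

Successive squares of 61 mod 79: 61^1≡61, 61^2≡8, 61^4≡64, 61^8≡67, 61^16≡65, 61^32≡38, 61^64≡22, 61^128≡10.
Since 235 = 1 + 2 + 8 + 32 + 64 + 128 in binary, 61^235 ≡ 61·8·67·38·22·10 ≡ 61 (mod 79).

61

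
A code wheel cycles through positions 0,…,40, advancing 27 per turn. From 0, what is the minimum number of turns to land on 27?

27⁻¹ ≡ 38 (mod 41) because 27·38 = 1026 = 25·41 + 1.
Multiplying both sides by 38: x ≡ 38·27 = 1026 ≡ 1 (mod 41).
Check: 27·1 = 27 = 0·41 + 27.

1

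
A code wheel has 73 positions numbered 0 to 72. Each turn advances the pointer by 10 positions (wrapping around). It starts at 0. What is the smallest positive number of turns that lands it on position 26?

10⁻¹ ≡ 22 (mod 73) because 10·22 = 220 = 3·73 + 1.
So x ≡ 22·26 = 572 ≡ 61 (mod 73).
Check: 10·61 = 610 = 8·73 + 26.

61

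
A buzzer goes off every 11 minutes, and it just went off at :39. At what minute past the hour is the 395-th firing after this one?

395·11 = 4345.
4345 mod 60 = 25 (since 72·60 = 4320).
(39 + 25) mod 60 = 4.

4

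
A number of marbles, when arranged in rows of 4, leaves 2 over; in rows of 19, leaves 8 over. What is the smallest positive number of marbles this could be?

46

Since 19·3 ≡ 1 (mod 4), take x = 8 + 19·((2−8)·3 mod 4) = 8 + 19·2 = 46.
Check: 46 mod 4 = 2, 46 mod 19 = 8.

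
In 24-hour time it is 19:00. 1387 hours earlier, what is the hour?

1387 mod 24 = 19 (since 57·24 = 1368).
(19 − 19) mod 24 = 0.

0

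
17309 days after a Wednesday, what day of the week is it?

17309 = 2472·7 + 5, so 17309 mod 7 = 5.
Wednesday + 5 days → Monday.

Monday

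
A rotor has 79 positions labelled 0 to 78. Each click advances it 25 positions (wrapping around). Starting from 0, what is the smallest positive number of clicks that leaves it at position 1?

19

25·19 = 475 = 6·79 + 1, so 25⁻¹ ≡ 19 (mod 79).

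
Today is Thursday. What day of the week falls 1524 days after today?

Dividing 1524 by 7 gives quotient 217 and remainder 5.
Thursday + 5 days → Tuesday.

Tuesday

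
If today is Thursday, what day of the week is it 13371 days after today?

13371 − 1910·7 = 1, so 13371 ≡ 1 (mod 7).
Thursday + 1 day → Friday.

Friday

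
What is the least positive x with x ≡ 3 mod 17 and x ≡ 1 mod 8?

105

Since 8·15 ≡ 1 (mod 17), take x = 1 + 8·((3−1)·15 mod 17) = 1 + 8·13 = 105.
Check: 105 mod 17 = 3, 105 mod 8 = 1.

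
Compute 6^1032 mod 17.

Successive squares of 6 mod 17: 6^1≡6, 6^2≡2, 6^4≡4, 6^8≡16, 6^16≡1, 6^32≡1, 6^64≡1, 6^128≡1, 6^256≡1, 6^512≡1, 6^1024≡1.
Since 1032 = 8 + 1024 in binary, 6^1032 ≡ 16·1 ≡ 16 (mod 17).

16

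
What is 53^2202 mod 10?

9

Last digits of 3^n: 3, 9, 7, 1 (period 4).
2202 mod 4 = 2, so the last digit matches 3^2 = 9.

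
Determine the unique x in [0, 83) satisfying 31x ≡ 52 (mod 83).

31⁻¹ ≡ 75 (mod 83) because 31·75 = 2325 = 28·83 + 1.
Multiplying both sides by 75: x ≡ 75·52 = 3900 ≡ 82 (mod 83).

82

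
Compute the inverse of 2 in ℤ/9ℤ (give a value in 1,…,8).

2·5 = 10 = 1·9 + 1, so 2⁻¹ ≡ 5 (mod 9).

5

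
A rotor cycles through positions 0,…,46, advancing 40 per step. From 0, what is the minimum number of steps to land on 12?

5

The inverse of 40 mod 47 is 20 (since 40·20 = 800 ≡ 1).
So x ≡ 20·12 = 240 ≡ 5 (mod 47).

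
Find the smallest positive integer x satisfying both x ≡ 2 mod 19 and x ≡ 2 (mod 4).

x ≡ 2 (mod 4) gives x ∈ {2}.
The first of these with x mod 19 = 2 is 2.

2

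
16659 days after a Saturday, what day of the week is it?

Friday

16659 = 2379·7 + 6, so 16659 mod 7 = 6.
Saturday + 6 days → Friday.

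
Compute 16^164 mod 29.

Square-and-reduce mod 29: 16^1≡16, 16^2≡24, 16^4≡25, 16^8≡16, 16^16≡24, 16^32≡25, 16^64≡16, 16^128≡24.
164 = 4 + 32 + 128, so 16^164 ≡ 25·25·24 ≡ 7 (mod 29).

7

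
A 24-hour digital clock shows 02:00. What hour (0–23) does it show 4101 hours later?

23

4101 mod 24 = 21 (since 170·24 = 4080).
(2 + 21) mod 24 = 23.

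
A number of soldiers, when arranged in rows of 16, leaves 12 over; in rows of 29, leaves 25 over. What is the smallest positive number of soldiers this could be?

Since 29·5 ≡ 1 (mod 16), take x = 25 + 29·((12−25)·5 mod 16) = 25 + 29·15 = 460.
Check: 460 mod 16 = 12, 460 mod 29 = 25.

460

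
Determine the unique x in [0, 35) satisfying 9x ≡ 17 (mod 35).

The inverse of 9 mod 35 is 4 (since 9·4 = 36 ≡ 1).
Multiplying both sides by 4: x ≡ 4·17 = 68 ≡ 33 (mod 35).

33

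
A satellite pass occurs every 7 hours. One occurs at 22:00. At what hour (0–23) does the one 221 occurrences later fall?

9

221·7 = 1547.
1547 − 64·24 = 11, so 1547 ≡ 11 (mod 24).
(22 + 11) mod 24 = 9.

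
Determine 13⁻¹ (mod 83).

32

83 = 6·13 + 5
13 = 2·5 + 3
5 = 1·3 + 2
3 = 1·2 + 1
2 = 2·1 + 0
Back-substituting gives 13·32 ≡ 1 (mod 83).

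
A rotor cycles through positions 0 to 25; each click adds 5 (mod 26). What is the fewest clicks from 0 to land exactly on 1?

21

5·21 = 105 = 4·26 + 1, so 5⁻¹ ≡ 21 (mod 26).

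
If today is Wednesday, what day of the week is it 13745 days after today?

Sunday

13745 mod 7 = 4 (since 1963·7 = 13741).
Wednesday + 4 days → Sunday.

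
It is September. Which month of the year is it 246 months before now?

Dividing 246 by 12 gives quotient 20 and remainder 6.
September − 6 months → March.

March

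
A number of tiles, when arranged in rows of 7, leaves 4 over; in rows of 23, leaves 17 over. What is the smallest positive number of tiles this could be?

x ≡ 4 (mod 7) gives x ∈ {4, 11, 18, 25, 32, 39, 46, 53, …}.
The first of these with x mod 23 = 17 is 109.

109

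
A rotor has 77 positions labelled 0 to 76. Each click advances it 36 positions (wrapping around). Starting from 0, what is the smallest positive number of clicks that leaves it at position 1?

15

36·15 = 540 = 7·77 + 1, so 36⁻¹ ≡ 15 (mod 77).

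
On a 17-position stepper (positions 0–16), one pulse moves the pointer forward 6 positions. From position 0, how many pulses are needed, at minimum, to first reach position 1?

17 = 2·6 + 5
6 = 1·5 + 1
5 = 5·1 + 0
Back-substituting gives 6·3 ≡ 1 (mod 17).

3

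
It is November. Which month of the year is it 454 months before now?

454 mod 12 = 10 (since 37·12 = 444).
November − 10 months → January.

January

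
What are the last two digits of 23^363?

Square-and-reduce mod 100: 23^1≡23, 23^2≡29, 23^4≡41, 23^8≡81, 23^16≡61, 23^32≡21, 23^64≡41, 23^128≡81, 23^256≡61.
363 = 1 + 2 + 8 + 32 + 64 + 256, so 23^363 ≡ 23·29·81·21·41·61 ≡ 67 (mod 100).

67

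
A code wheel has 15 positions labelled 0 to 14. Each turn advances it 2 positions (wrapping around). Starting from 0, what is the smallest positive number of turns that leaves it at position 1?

15 = 7·2 + 1
2 = 2·1 + 0
Back-substituting gives 2·8 ≡ 1 (mod 15).

8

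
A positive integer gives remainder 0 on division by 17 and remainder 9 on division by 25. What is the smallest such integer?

x ≡ 0 (mod 17) gives x ∈ {0, 17, 34}.
The first of these with x mod 25 = 9 is 34.

34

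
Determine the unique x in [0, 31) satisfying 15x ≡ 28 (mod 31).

6

15⁻¹ ≡ 29 (mod 31) because 15·29 = 435 = 14·31 + 1.
So x ≡ 29·28 = 812 ≡ 6 (mod 31).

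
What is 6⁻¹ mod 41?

7

6·7 = 42 = 1·41 + 1, so 6⁻¹ ≡ 7 (mod 41).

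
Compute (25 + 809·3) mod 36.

4

809·3 = 2427.
Dividing 2427 by 36 gives quotient 67 and remainder 15.
(25 + 15) mod 36 = 4.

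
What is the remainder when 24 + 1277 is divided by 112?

1277 − 11·112 = 45, so 1277 ≡ 45 (mod 112).
(24 + 45) mod 112 = 69.

69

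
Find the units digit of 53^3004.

Last digits of 3^n: 3, 9, 7, 1 (period 4).
3004 mod 4 = 0, so the last digit matches 3^4 = 1.

1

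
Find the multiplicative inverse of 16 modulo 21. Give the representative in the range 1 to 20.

4

21 = 1·16 + 5
16 = 3·5 + 1
5 = 5·1 + 0
Back-substituting gives 16·4 ≡ 1 (mod 21).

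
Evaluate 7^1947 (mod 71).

By repeated squaring mod 71: 7^1≡7, 7^2≡49, 7^4≡58, 7^8≡27, 7^16≡19, 7^32≡6, 7^64≡36, 7^128≡18, 7^256≡40, 7^512≡38, 7^1024≡24.
1947 = 1 + 2 + 8 + 16 + 128 + 256 + 512 + 1024, so 7^1947 ≡ 7·49·27·19·18·40·38·24 ≡ 33 (mod 71).

33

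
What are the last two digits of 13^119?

77

Square-and-reduce mod 100: 13^1≡13, 13^2≡69, 13^4≡61, 13^8≡21, 13^16≡41, 13^32≡81, 13^64≡61.
119 = 1 + 2 + 4 + 16 + 32 + 64, so 13^119 ≡ 13·69·61·41·81·61 ≡ 77 (mod 100).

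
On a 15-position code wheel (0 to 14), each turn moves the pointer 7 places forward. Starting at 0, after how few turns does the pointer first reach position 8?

7⁻¹ ≡ 13 (mod 15) because 7·13 = 91 = 6·15 + 1.
So x ≡ 13·8 = 104 ≡ 14 (mod 15).

14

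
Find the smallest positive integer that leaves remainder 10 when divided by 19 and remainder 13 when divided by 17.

x ≡ 13 (mod 17) gives x ∈ {13, 30, 47, 64, 81, 98, 115, 132, …}.
The first of these with x mod 19 = 10 is 200.

200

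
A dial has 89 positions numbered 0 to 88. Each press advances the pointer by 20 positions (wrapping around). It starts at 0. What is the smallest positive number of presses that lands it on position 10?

The inverse of 20 mod 89 is 49 (since 20·49 = 980 ≡ 1).
So x ≡ 49·10 = 490 ≡ 45 (mod 89).
Check: 20·45 = 900 = 10·89 + 10.

45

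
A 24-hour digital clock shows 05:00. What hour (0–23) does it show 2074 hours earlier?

2074 mod 24 = 10 (since 86·24 = 2064).
(5 − 10) mod 24 = 19.

19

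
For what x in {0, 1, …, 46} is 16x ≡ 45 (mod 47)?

16⁻¹ ≡ 3 (mod 47) because 16·3 = 48 = 1·47 + 1.
So x ≡ 3·45 = 135 ≡ 41 (mod 47).

41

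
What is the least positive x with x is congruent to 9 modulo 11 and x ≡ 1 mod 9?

64

Since 9·5 ≡ 1 (mod 11), take x = 1 + 9·((9−1)·5 mod 11) = 1 + 9·7 = 64.
Check: 64 mod 11 = 9, 64 mod 9 = 1.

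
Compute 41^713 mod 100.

21

Square-and-reduce mod 100: 41^1≡41, 41^2≡81, 41^4≡61, 41^8≡21, 41^16≡41, 41^32≡81, 41^64≡61, 41^128≡21, 41^256≡41, 41^512≡81.
713 = 1 + 8 + 64 + 128 + 512, so 41^713 ≡ 41·21·61·21·81 ≡ 21 (mod 100).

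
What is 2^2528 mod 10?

The units digit of 2^n cycles with period 4: 2, 4, 8, 6, …
2528 mod 4 = 0, so the last digit matches 2^4 = 6.

6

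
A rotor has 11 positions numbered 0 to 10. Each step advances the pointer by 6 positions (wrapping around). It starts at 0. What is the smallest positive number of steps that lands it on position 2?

6⁻¹ ≡ 2 (mod 11) because 6·2 = 12 = 1·11 + 1.
So x ≡ 2·2 = 4 ≡ 4 (mod 11).

4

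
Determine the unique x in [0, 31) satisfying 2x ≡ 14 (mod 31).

7

2⁻¹ ≡ 16 (mod 31) because 2·16 = 32 = 1·31 + 1.
So x ≡ 16·14 = 224 ≡ 7 (mod 31).
Check: 2·7 = 14 = 0·31 + 14.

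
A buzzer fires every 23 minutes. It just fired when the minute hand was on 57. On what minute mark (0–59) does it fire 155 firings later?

22

155·23 = 3565.
3565 mod 60 = 25 (since 59·60 = 3540).
(57 + 25) mod 60 = 22.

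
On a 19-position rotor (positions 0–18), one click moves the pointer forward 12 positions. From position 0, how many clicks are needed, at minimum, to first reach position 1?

8

12·8 = 96 = 5·19 + 1, so 12⁻¹ ≡ 8 (mod 19).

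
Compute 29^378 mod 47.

By repeated squaring mod 47: 29^1≡29, 29^2≡42, 29^4≡25, 29^8≡14, 29^16≡8, 29^32≡17, 29^64≡7, 29^128≡2, 29^256≡4.
Since 378 = 2 + 8 + 16 + 32 + 64 + 256 in binary, 29^378 ≡ 42·14·8·17·7·4 ≡ 24 (mod 47).

24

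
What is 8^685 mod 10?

The units digit of 8^n cycles with period 4: 8, 4, 2, 6, …
685 leaves remainder 1 on division by 4, so 8^685 ends in 8.

8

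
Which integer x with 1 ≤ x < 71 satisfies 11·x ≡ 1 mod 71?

13

11·13 = 143 = 2·71 + 1, so 11⁻¹ ≡ 13 (mod 71).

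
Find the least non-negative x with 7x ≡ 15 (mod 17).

The inverse of 7 mod 17 is 5 (since 7·5 = 35 ≡ 1).
Multiplying both sides by 5: x ≡ 5·15 = 75 ≡ 7 (mod 17).
Check: 7·7 = 49 = 2·17 + 15.

7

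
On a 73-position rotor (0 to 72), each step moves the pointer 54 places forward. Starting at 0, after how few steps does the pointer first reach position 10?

11

The inverse of 54 mod 73 is 23 (since 54·23 = 1242 ≡ 1).
So x ≡ 23·10 = 230 ≡ 11 (mod 73).
Check: 54·11 = 594 = 8·73 + 10.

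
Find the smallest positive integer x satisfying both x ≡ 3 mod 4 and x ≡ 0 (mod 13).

39

Since 13·1 ≡ 1 (mod 4), take x = 0 + 13·((3−0)·1 mod 4) = 0 + 13·3 = 39.
Check: 39 mod 4 = 3, 39 mod 13 = 0.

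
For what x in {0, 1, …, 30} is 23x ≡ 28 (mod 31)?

23⁻¹ ≡ 27 (mod 31) because 23·27 = 621 = 20·31 + 1.
So x ≡ 27·28 = 756 ≡ 12 (mod 31).

12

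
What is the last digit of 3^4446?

9

Powers of 3 mod 10 repeat with period 4: 3, 9, 7, 1.
4446 mod 4 = 2, so the last digit matches 3^2 = 9.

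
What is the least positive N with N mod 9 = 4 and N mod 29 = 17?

Since 29·5 ≡ 1 (mod 9), take x = 17 + 29·((4−17)·5 mod 9) = 17 + 29·7 = 220.
Check: 220 mod 9 = 4, 220 mod 29 = 17.

220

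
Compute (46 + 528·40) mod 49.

528·40 = 21120.
21120 = 431·49 + 1, so 21120 mod 49 = 1.
(46 + 1) mod 49 = 47.

47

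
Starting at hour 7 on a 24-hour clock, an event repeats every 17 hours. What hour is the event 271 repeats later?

271·17 = 4607.
4607 − 191·24 = 23, so 4607 ≡ 23 (mod 24).
(7 + 23) mod 24 = 6.

6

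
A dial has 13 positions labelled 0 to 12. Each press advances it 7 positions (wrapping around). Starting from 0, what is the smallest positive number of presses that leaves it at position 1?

2

13 = 1·7 + 6
7 = 1·6 + 1
6 = 6·1 + 0
Back-substituting gives 7·2 ≡ 1 (mod 13).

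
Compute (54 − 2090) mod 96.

76

2090 = 21·96 + 74, so 2090 mod 96 = 74.
(54 − 74) mod 96 = 76.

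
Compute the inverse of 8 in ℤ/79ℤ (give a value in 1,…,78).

8·10 = 80 = 1·79 + 1, so 8⁻¹ ≡ 10 (mod 79).

10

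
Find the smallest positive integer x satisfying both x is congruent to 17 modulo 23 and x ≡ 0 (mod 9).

63

x ≡ 0 (mod 9) gives x ∈ {0, 9, 18, 27, 36, 45, 54, 63}.
The first of these with x mod 23 = 17 is 63.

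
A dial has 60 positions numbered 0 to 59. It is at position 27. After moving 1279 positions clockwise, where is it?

1279 − 21·60 = 19, so 1279 ≡ 19 (mod 60).
(27 + 19) mod 60 = 46.

46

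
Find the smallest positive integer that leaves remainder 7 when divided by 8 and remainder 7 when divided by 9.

x ≡ 7 (mod 8) gives x ∈ {7}.
The first of these with x mod 9 = 7 is 7.

7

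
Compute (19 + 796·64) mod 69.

796·64 = 50944.
50944 − 738·69 = 22, so 50944 ≡ 22 (mod 69).
(19 + 22) mod 69 = 41.

41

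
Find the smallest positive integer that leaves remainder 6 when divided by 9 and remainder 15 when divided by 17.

x ≡ 6 (mod 9) gives x ∈ {6, 15}.
The first of these with x mod 17 = 15 is 15.

15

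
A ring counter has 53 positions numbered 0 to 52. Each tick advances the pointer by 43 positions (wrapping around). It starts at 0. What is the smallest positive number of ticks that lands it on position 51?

43⁻¹ ≡ 37 (mod 53) because 43·37 = 1591 = 30·53 + 1.
Multiplying both sides by 37: x ≡ 37·51 = 1887 ≡ 32 (mod 53).
Check: 43·32 = 1376 = 25·53 + 51.

32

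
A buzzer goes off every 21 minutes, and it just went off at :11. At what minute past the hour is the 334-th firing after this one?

5

334·21 = 7014.
7014 − 116·60 = 54, so 7014 ≡ 54 (mod 60).
(11 + 54) mod 60 = 5.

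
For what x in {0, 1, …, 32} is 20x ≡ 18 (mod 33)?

24

The inverse of 20 mod 33 is 5 (since 20·5 = 100 ≡ 1).
So x ≡ 5·18 = 90 ≡ 24 (mod 33).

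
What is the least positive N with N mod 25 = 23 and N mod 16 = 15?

223

x ≡ 15 (mod 16) gives x ∈ {15, 31, 47, 63, 79, 95, 111, 127, …}.
The first of these with x mod 25 = 23 is 223.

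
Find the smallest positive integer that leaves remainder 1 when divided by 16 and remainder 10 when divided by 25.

385

x ≡ 1 (mod 16) gives x ∈ {1, 17, 33, 49, 65, 81, 97, 113, …}.
The first of these with x mod 25 = 10 is 385.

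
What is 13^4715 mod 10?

7

The units digit of 13^n cycles with period 4: 3, 9, 7, 1, …
4715 mod 4 = 3, so the last digit matches 3^3 = 7.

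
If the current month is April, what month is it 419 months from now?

419 − 34·12 = 11, so 419 ≡ 11 (mod 12).
April + 11 months → March.

March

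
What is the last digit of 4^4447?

Last digits of 4^n: 4, 6 (period 2).
4447 mod 2 = 1, so the last digit matches 4^1 = 4.

4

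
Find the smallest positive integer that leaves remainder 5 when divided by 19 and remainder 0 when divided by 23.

x ≡ 5 (mod 19) gives x ∈ {5, 24, 43, 62, 81, 100, 119, 138}.
The first of these with x mod 23 = 0 is 138.

138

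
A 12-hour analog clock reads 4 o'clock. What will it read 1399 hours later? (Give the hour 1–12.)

Dividing 1399 by 12 gives quotient 116 and remainder 7.
4 + 7 → 11 on a 12-hour dial.

11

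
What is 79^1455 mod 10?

Last digits of 9^n: 9, 1 (period 2).
1455 leaves remainder 1 on division by 2, so 79^1455 ends in 9.

9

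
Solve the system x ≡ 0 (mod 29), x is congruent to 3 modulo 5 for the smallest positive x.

x ≡ 3 (mod 5) gives x ∈ {3, 8, 13, 18, 23, 28, 33, 38, …}.
The first of these with x mod 29 = 0 is 58.

58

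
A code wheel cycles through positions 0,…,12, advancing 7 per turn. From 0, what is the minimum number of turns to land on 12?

11

7⁻¹ ≡ 2 (mod 13) because 7·2 = 14 = 1·13 + 1.
Multiplying both sides by 2: x ≡ 2·12 = 24 ≡ 11 (mod 13).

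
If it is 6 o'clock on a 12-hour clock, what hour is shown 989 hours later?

989 − 82·12 = 5, so 989 ≡ 5 (mod 12).
6 + 5 → 11 on a 12-hour dial.

11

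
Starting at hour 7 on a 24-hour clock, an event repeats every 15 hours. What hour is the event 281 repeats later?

281·15 = 4215.
Dividing 4215 by 24 gives quotient 175 and remainder 15.
(7 + 15) mod 24 = 22.

22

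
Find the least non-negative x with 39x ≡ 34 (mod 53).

39⁻¹ ≡ 34 (mod 53) because 39·34 = 1326 = 25·53 + 1.
Multiplying both sides by 34: x ≡ 34·34 = 1156 ≡ 43 (mod 53).
Check: 39·43 = 1677 = 31·53 + 34.

43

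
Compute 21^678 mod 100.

Square-and-reduce mod 100: 21^1≡21, 21^2≡41, 21^4≡81, 21^8≡61, 21^16≡21, 21^32≡41, 21^64≡81, 21^128≡61, 21^256≡21, 21^512≡41.
678 = 2 + 4 + 32 + 128 + 512, so 21^678 ≡ 41·81·41·61·41 ≡ 61 (mod 100).

61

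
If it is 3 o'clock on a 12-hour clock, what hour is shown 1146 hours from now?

Dividing 1146 by 12 gives quotient 95 and remainder 6.
3 + 6 → 9 on a 12-hour dial.

9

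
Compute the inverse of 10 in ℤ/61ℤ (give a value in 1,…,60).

55

61 = 6·10 + 1
10 = 10·1 + 0
Back-substituting gives 10·55 ≡ 1 (mod 61).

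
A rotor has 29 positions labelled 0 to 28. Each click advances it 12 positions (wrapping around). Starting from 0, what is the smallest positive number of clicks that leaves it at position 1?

12·17 = 204 = 7·29 + 1, so 12⁻¹ ≡ 17 (mod 29).

17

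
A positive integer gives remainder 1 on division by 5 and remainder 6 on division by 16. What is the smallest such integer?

6

x ≡ 1 (mod 5) gives x ∈ {1, 6}.
The first of these with x mod 16 = 6 is 6.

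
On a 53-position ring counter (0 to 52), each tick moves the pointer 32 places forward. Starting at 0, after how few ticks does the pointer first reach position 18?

37

The inverse of 32 mod 53 is 5 (since 32·5 = 160 ≡ 1).
So x ≡ 5·18 = 90 ≡ 37 (mod 53).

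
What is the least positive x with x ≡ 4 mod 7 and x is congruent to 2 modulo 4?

x ≡ 2 (mod 4) gives x ∈ {2, 6, 10, 14, 18}.
The first of these with x mod 7 = 4 is 18.

18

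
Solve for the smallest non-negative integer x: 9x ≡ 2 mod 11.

10

The inverse of 9 mod 11 is 5 (since 9·5 = 45 ≡ 1).
Multiplying both sides by 5: x ≡ 5·2 = 10 ≡ 10 (mod 11).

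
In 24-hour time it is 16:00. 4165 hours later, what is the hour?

4165 mod 24 = 13 (since 173·24 = 4152).
(16 + 13) mod 24 = 5.

5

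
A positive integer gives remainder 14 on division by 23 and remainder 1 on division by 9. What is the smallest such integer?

Since 9·18 ≡ 1 (mod 23), take x = 1 + 9·((14−1)·18 mod 23) = 1 + 9·4 = 37.
Check: 37 mod 23 = 14, 37 mod 9 = 1.

37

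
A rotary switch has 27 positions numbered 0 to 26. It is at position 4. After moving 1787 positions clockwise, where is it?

1787 − 66·27 = 5, so 1787 ≡ 5 (mod 27).
(4 + 5) mod 27 = 9.

9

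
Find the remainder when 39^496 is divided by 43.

11

Successive squares of 39 mod 43: 39^1≡39, 39^2≡16, 39^4≡41, 39^8≡4, 39^16≡16, 39^32≡41, 39^64≡4, 39^128≡16, 39^256≡41.
Since 496 = 16 + 32 + 64 + 128 + 256 in binary, 39^496 ≡ 16·41·4·16·41 ≡ 11 (mod 43).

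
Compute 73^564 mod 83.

By repeated squaring mod 83: 73^1≡73, 73^2≡17, 73^4≡40, 73^8≡23, 73^16≡31, 73^32≡48, 73^64≡63, 73^128≡68, 73^256≡59, 73^512≡78.
Since 564 = 4 + 16 + 32 + 512 in binary, 73^564 ≡ 40·31·48·78 ≡ 38 (mod 83).

38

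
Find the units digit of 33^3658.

The units digit of 33^n cycles with period 4: 3, 9, 7, 1, …
3658 mod 4 = 2, so the last digit matches 3^2 = 9.

9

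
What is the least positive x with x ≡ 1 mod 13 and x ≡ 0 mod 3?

27

Since 3·9 ≡ 1 (mod 13), take x = 0 + 3·((1−0)·9 mod 13) = 0 + 3·9 = 27.
Check: 27 mod 13 = 1, 27 mod 3 = 0.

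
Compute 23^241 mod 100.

By repeated squaring mod 100: 23^1≡23, 23^2≡29, 23^4≡41, 23^8≡81, 23^16≡61, 23^32≡21, 23^64≡41, 23^128≡81.
Since 241 = 1 + 16 + 32 + 64 + 128 in binary, 23^241 ≡ 23·61·21·41·81 ≡ 23 (mod 100).

23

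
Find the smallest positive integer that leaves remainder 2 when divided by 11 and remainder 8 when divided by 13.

Since 13·6 ≡ 1 (mod 11), take x = 8 + 13·((2−8)·6 mod 11) = 8 + 13·8 = 112.
Check: 112 mod 11 = 2, 112 mod 13 = 8.

112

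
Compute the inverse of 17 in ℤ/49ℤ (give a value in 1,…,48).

26

49 = 2·17 + 15
17 = 1·15 + 2
15 = 7·2 + 1
2 = 2·1 + 0
Back-substituting gives 17·26 ≡ 1 (mod 49).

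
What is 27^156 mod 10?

1

The units digit of 27^n cycles with period 4: 7, 9, 3, 1, …
156 leaves remainder 0 on division by 4, so 27^156 ends in 1.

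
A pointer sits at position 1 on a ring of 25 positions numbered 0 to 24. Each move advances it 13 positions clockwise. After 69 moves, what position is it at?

23

69·13 = 897.
897 = 35·25 + 22, so 897 mod 25 = 22.
(1 + 22) mod 25 = 23.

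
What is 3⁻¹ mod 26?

3·9 = 27 = 1·26 + 1, so 3⁻¹ ≡ 9 (mod 26).

9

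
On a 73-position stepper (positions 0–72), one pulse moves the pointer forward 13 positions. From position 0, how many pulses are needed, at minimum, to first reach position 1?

45

13·45 = 585 = 8·73 + 1, so 13⁻¹ ≡ 45 (mod 73).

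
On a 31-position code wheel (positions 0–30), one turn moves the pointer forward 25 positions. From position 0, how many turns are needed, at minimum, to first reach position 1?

25·5 = 125 = 4·31 + 1, so 25⁻¹ ≡ 5 (mod 31).

5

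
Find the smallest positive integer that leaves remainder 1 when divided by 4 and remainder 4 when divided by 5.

Since 5·1 ≡ 1 (mod 4), take x = 4 + 5·((1−4)·1 mod 4) = 4 + 5·1 = 9.
Check: 9 mod 4 = 1, 9 mod 5 = 4.

9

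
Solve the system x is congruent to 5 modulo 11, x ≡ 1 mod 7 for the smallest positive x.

71

x ≡ 1 (mod 7) gives x ∈ {1, 8, 15, 22, 29, 36, 43, 50, …}.
The first of these with x mod 11 = 5 is 71.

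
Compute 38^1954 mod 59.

12

By repeated squaring mod 59: 38^1≡38, 38^2≡28, 38^4≡17, 38^8≡53, 38^16≡36, 38^32≡57, 38^64≡4, 38^128≡16, 38^256≡20, 38^512≡46, 38^1024≡51.
Since 1954 = 2 + 32 + 128 + 256 + 512 + 1024 in binary, 38^1954 ≡ 28·57·16·20·46·51 ≡ 12 (mod 59).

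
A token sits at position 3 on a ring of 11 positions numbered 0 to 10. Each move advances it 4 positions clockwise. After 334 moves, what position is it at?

8

334·4 = 1336.
Dividing 1336 by 11 gives quotient 121 and remainder 5.
(3 + 5) mod 11 = 8.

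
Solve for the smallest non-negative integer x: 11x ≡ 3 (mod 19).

2

11⁻¹ ≡ 7 (mod 19) because 11·7 = 77 = 4·19 + 1.
So x ≡ 7·3 = 21 ≡ 2 (mod 19).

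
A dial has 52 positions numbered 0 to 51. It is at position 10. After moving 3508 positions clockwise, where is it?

Dividing 3508 by 52 gives quotient 67 and remainder 24.
(10 + 24) mod 52 = 34.

34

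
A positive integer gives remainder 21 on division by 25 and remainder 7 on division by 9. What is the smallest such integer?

196

x ≡ 7 (mod 9) gives x ∈ {7, 16, 25, 34, 43, 52, 61, 70, …}.
The first of these with x mod 25 = 21 is 196.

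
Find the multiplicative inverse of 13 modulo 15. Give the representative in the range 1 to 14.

13·7 = 91 = 6·15 + 1, so 13⁻¹ ≡ 7 (mod 15).

7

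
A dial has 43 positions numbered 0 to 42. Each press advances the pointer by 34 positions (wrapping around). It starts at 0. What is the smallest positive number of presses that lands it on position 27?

The inverse of 34 mod 43 is 19 (since 34·19 = 646 ≡ 1).
So x ≡ 19·27 = 513 ≡ 40 (mod 43).
Check: 34·40 = 1360 = 31·43 + 27.

40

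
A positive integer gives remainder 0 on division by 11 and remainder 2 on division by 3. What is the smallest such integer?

Since 3·4 ≡ 1 (mod 11), take x = 2 + 3·((0−2)·4 mod 11) = 2 + 3·3 = 11.
Check: 11 mod 11 = 0, 11 mod 3 = 2.

11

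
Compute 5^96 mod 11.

5

Square-and-reduce mod 11: 5^1≡5, 5^2≡3, 5^4≡9, 5^8≡4, 5^16≡5, 5^32≡3, 5^64≡9.
96 = 32 + 64, so 5^96 ≡ 3·9 ≡ 5 (mod 11).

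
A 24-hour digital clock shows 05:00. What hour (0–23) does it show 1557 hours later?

1557 mod 24 = 21 (since 64·24 = 1536).
(5 + 21) mod 24 = 2.

2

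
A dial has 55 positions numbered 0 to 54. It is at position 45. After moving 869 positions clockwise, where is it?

869 − 15·55 = 44, so 869 ≡ 44 (mod 55).
(45 + 44) mod 55 = 34.

34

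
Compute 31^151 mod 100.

By repeated squaring mod 100: 31^1≡31, 31^2≡61, 31^4≡21, 31^8≡41, 31^16≡81, 31^32≡61, 31^64≡21, 31^128≡41.
Since 151 = 1 + 2 + 4 + 16 + 128 in binary, 31^151 ≡ 31·61·21·81·41 ≡ 31 (mod 100).

31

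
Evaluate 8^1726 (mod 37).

11

Square-and-reduce mod 37: 8^1≡8, 8^2≡27, 8^4≡26, 8^8≡10, 8^16≡26, 8^32≡10, 8^64≡26, 8^128≡10, 8^256≡26, 8^512≡10, 8^1024≡26.
Since 1726 = 2 + 4 + 8 + 16 + 32 + 128 + 512 + 1024 in binary, 8^1726 ≡ 27·26·10·26·10·10·10·26 ≡ 11 (mod 37).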